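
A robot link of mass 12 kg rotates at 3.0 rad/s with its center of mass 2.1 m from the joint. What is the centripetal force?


F = m * omega^2 * r
= 12 * 3.0^2 * 2.1
= 12 * 9.0 * 2.1
= 226.8 N


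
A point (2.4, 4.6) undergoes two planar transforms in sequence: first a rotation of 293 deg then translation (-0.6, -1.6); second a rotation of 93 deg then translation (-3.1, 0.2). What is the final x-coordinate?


After transform 1:
x1 = cos(293)*2.4 - sin(293)*4.6 + -0.6 = 4.5721
y1 = sin(293)*2.4 + cos(293)*4.6 + -1.6 = -2.0118
After transform 2:
x2 = cos(93)*4.5721 - sin(93)*-2.0118 + -3.1
= -1.3302


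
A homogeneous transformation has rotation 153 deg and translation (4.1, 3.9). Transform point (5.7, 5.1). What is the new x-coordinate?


x' = cos(theta)*px - sin(theta)*py + tx
= -0.891*5.7 - 0.454*5.1 + 4.1
= -3.2941


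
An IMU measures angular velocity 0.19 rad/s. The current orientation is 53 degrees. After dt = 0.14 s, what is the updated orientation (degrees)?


delta_theta = w * dt = 0.19 * 0.14 = 0.0266 rad
= 1.5241 deg
theta_new = 53 + 1.5241 = 54.5241 deg


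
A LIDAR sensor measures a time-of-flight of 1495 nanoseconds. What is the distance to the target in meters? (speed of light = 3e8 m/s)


tof = 1495 ns = 1.495e-06 s
dist = c * tof / 2
= 3e8 * 1.495e-06 / 2
= 224.25 m


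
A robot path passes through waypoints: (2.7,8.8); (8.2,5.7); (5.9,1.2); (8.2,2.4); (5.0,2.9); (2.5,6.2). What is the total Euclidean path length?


Segment lengths:
  seg1 = sqrt((5.5)^2 + (-3.1)^2) = 6.3135
  seg2 = sqrt((-2.3)^2 + (-4.5)^2) = 5.0537
  seg3 = sqrt((2.3)^2 + (1.2)^2) = 2.5942
  seg4 = sqrt((-3.2)^2 + (0.5)^2) = 3.2388
  seg5 = sqrt((-2.5)^2 + (3.3)^2) = 4.14
Total = 21.3403


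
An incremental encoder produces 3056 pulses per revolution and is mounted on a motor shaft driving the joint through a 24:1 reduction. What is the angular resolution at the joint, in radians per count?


counts per rev = 3056
effective counts at joint = 3056 * 24 = 73344
resolution = 2*pi / 73344
= 8.5667e-05 rad/count


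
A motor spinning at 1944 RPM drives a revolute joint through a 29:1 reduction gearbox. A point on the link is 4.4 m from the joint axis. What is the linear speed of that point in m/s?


omega_motor = 1944 * 2*pi/60 = 203.5752 rad/s
omega_joint = omega_motor / 29 = 7.0198 rad/s
v = omega_joint * r = 7.0198 * 4.4
= 30.8873 m/s


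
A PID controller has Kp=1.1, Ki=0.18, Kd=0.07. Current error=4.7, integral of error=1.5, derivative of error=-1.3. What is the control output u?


u = Kp*e + Ki*int(e) + Kd*de/dt
= 1.1*4.7 + 0.18*1.5 + 0.07*(-1.3)
= 5.17 + 0.27 + -0.091
= 5.349


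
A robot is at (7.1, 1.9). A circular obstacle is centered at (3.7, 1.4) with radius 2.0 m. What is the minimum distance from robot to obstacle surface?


center_dist = sqrt((7.1-3.7)^2 + (1.9-1.4)^2)
= sqrt(11.56 + 0.25)
= 3.4366
min_dist = center_dist - radius = 3.4366 - 2.0 = 1.4366 m


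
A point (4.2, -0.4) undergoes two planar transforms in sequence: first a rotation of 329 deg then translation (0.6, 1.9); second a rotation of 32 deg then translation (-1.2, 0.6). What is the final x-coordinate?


After transform 1:
x1 = cos(329)*4.2 - sin(329)*-0.4 + 0.6 = 3.9941
y1 = sin(329)*4.2 + cos(329)*-0.4 + 1.9 = -0.606
After transform 2:
x2 = cos(32)*3.9941 - sin(32)*-0.606 + -1.2
= 2.5083


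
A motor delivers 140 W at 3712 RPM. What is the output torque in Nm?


omega = 3712 * 2*pi/60 = 388.7197 rad/s
tau = P / omega = 140 / 388.7197
= 0.3602 Nm


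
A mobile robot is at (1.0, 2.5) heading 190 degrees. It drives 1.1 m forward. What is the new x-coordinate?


x_new = x0 + d*cos(theta)
= 1.0 + 1.1*cos(190)
= 1.0 + -1.0833
= -0.0833


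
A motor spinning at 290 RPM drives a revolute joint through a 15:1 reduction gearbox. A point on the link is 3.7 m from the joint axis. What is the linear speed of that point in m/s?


omega_motor = 290 * 2*pi/60 = 30.3687 rad/s
omega_joint = omega_motor / 15 = 2.0246 rad/s
v = omega_joint * r = 2.0246 * 3.7
= 7.491 m/s


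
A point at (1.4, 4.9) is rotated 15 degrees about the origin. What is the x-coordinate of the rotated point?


x' = x*cos(theta) - y*sin(theta)
cos(15 deg) = 0.9659, sin(15 deg) = 0.2588
x' = 1.4 * 0.9659 - 4.9 * 0.2588
= 1.3523 - 1.2682
= 0.0841


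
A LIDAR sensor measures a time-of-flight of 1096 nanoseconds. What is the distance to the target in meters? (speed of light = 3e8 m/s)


tof = 1096 ns = 1.096e-06 s
dist = c * tof / 2
= 3e8 * 1.096e-06 / 2
= 164.4 m


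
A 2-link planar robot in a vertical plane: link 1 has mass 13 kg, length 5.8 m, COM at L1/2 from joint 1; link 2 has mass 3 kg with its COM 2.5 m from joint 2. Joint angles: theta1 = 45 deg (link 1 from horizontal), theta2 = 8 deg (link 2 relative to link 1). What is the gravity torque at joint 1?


Horizontal distance from joint 1 to link-1 COM:
  x_c1 = (L1/2)*cos(t1) = 2.9 * 0.7071 = 2.0506 m
Horizontal distance from joint 1 to link-2 COM:
  x_c2 = L1*cos(t1) + Lc2*cos(t1+t2)
       = 5.8*0.7071 + 2.5*0.6018 = 5.6058 m
tau1 = m1*g*x_c1 + m2*g*x_c2
     = 13*9.81*2.0506 + 3*9.81*5.6058
     = 261.5143 + 164.9774
     = 426.4917 Nm


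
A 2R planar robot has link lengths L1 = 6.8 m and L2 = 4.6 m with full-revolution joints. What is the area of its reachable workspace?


r_max = L1 + L2 = 11.4 m
r_min = |L1 - L2| = 2.2 m
Area = pi*(r_max^2 - r_min^2)
= pi*(129.96 - 4.84)
= pi * 125.12
= 393.0761 m^2


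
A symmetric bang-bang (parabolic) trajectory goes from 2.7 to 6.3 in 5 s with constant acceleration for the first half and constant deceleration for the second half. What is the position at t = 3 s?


Symmetric rest-to-rest: each phase covers (pf-p0)/2 in time T/2. 0.5*a*(T/2)^2 = (pf-p0)/2 => a = 4*(pf-p0)/T^2
a = 4*(6.3-2.7)/5^2 = 0.576
t = 3 is in the deceleration phase (t > T/2).
p = pf - 0.5*a*(T-t)^2 = 6.3 - 0.5*0.576*2^2
= 5.148


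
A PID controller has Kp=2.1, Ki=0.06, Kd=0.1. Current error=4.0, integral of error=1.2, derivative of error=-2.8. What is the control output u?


u = Kp*e + Ki*int(e) + Kd*de/dt
= 2.1*4.0 + 0.06*1.2 + 0.1*(-2.8)
= 8.4 + 0.072 + -0.28
= 8.192


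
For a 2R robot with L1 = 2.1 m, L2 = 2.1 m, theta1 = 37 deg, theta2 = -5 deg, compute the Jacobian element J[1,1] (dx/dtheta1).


J[1,1] = -L1*sin(t1) - L2*sin(t1+t2)
= -2.1*sin(37) - 2.1*sin(32)
= -2.3766


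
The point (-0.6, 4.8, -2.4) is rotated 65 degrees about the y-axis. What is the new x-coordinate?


Rotation about y-axis: x' = x*cos(theta) + z*sin(theta)
= -0.6 * 0.4226 + -2.4 * 0.9063
= -2.4287


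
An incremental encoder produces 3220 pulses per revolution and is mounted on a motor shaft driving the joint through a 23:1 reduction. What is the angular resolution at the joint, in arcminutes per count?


counts per rev = 3220
effective counts at joint = 3220 * 23 = 74060
resolution = 360*60 / 74060
= 0.2917 arcmin/count


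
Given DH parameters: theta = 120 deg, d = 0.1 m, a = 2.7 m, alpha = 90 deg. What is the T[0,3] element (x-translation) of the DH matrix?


T[0,3] = a * cos(theta)
= 2.7 * cos(120 deg)
= 2.7 * -0.5
= -1.35


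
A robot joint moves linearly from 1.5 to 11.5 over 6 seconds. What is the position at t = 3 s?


s = t/T = 3/6 = 0.5
p(t) = p0 + (pf-p0)*s
= 1.5 + (11.5 - 1.5) * 0.5
= 6.5


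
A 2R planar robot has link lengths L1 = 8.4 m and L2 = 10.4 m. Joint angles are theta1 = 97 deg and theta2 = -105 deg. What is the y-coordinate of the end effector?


Convert angles to radians: theta1 = 1.693, theta2 = -1.8326
y = L1*sin(theta1) + L2*sin(theta1+theta2)
y = 8.3374 + -1.4474
y = 6.89


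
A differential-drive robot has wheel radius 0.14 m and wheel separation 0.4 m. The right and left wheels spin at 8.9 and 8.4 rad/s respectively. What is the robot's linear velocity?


vR = r*wR = 0.14*8.9 = 1.246 m/s
vL = r*wL = 0.14*8.4 = 1.176 m/s
v = (vR+vL)/2 = 1.211 m/s
omega = (vR-vL)/L = 0.175 rad/s
linear velocity = 1.211 m/s


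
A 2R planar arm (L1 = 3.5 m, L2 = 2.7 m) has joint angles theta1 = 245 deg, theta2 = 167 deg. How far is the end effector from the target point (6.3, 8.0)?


End effector via forward kinematics:
x = L1*cos(t1) + L2*cos(t1+t2) = 0.1831
y = L1*sin(t1) + L2*sin(t1+t2) = -1.0444
Distance to target:
d = sqrt((6.3 - 0.1831)^2 + (8.0 - -1.0444)^2)
= sqrt(37.4162 + 81.802)
= 10.9187 m


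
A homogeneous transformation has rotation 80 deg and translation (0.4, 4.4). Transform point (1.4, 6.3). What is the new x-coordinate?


x' = cos(theta)*px - sin(theta)*py + tx
= 0.1736*1.4 - 0.9848*6.3 + 0.4
= -5.5612


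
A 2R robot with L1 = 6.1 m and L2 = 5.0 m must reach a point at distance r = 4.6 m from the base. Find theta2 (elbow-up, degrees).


cos(theta2) = (r^2 - L1^2 - L2^2) / (2*L1*L2)
cos(theta2) = (21.16 - 37.21 - 25.0) / 61.0
cos(theta2) = -0.672951
theta2 = 132.2952 degrees


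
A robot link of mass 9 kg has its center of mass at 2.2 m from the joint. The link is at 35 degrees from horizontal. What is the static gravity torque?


tau = m*g*L*cos(angle)
= 9 * 9.81 * 2.2 * cos(35 deg)
= 9 * 9.81 * 2.2 * 0.8192
= 159.1105 Nm


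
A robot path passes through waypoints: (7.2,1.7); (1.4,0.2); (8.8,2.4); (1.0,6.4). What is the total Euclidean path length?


Segment lengths:
  seg1 = sqrt((-5.8)^2 + (-1.5)^2) = 5.9908
  seg2 = sqrt((7.4)^2 + (2.2)^2) = 7.7201
  seg3 = sqrt((-7.8)^2 + (4.0)^2) = 8.7658
Total = 22.4768


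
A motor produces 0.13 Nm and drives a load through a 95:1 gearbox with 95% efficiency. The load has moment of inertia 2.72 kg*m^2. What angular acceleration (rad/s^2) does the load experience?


tau_out = tau_motor * N * eta
= 0.13 * 95 * 0.95 = 11.7325 Nm
alpha = tau_out / I = 11.7325 / 2.72
= 4.3134 rad/s^2


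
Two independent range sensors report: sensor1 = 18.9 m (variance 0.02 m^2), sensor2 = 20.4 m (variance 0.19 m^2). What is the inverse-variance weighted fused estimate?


w1 = (1/var1) / (1/var1 + 1/var2)
   = 50.0 / (50.0 + 5.2632) = 0.9048
w2 = 1 - w1 = 0.0952
fused = w1*s1 + w2*s2 = 17.1 + 1.9429
= 19.0429 m


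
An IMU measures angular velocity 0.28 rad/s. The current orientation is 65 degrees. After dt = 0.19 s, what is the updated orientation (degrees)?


delta_theta = w * dt = 0.28 * 0.19 = 0.0532 rad
= 3.0481 deg
theta_new = 65 + 3.0481 = 68.0481 deg


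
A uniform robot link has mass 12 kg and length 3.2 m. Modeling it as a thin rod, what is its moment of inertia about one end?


I = (1/3) * m * L^2
= (1/3) * 12 * 3.2^2
= 0.333333 * 12 * 10.24
= 40.96 kg*m^2


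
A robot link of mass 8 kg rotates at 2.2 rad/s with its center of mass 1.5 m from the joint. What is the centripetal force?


F = m * omega^2 * r
= 8 * 2.2^2 * 1.5
= 8 * 4.84 * 1.5
= 58.08 N


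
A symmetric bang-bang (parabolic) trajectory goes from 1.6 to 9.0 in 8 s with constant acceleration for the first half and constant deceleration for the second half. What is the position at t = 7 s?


Symmetric rest-to-rest: each phase covers (pf-p0)/2 in time T/2. 0.5*a*(T/2)^2 = (pf-p0)/2 => a = 4*(pf-p0)/T^2
a = 4*(9.0-1.6)/8^2 = 0.4625
t = 7 is in the deceleration phase (t > T/2).
p = pf - 0.5*a*(T-t)^2 = 9.0 - 0.5*0.4625*1^2
= 8.7688


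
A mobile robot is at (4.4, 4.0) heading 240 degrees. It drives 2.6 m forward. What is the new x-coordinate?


x_new = x0 + d*cos(theta)
= 4.4 + 2.6*cos(240)
= 4.4 + -1.3
= 3.1


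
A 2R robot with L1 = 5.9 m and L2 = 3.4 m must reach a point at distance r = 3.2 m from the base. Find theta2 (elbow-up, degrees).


cos(theta2) = (r^2 - L1^2 - L2^2) / (2*L1*L2)
cos(theta2) = (10.24 - 34.81 - 11.56) / 40.12
cos(theta2) = -0.900548
theta2 = 154.2302 degrees


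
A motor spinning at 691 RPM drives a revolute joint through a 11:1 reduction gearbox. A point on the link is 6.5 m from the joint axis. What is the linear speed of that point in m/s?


omega_motor = 691 * 2*pi/60 = 72.3614 rad/s
omega_joint = omega_motor / 11 = 6.5783 rad/s
v = omega_joint * r = 6.5783 * 6.5
= 42.759 m/s


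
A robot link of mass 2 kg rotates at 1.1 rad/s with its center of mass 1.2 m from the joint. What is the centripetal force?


F = m * omega^2 * r
= 2 * 1.1^2 * 1.2
= 2 * 1.21 * 1.2
= 2.904 N


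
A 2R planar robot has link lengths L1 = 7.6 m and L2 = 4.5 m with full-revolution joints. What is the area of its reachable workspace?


r_max = L1 + L2 = 12.1 m
r_min = |L1 - L2| = 3.1 m
Area = pi*(r_max^2 - r_min^2)
= pi*(146.41 - 9.61)
= pi * 136.8
= 429.7699 m^2


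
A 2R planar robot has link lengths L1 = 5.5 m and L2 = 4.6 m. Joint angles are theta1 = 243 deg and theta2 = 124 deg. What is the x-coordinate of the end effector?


Convert angles to radians: theta1 = 4.2412, theta2 = 2.1642
x = L1*cos(theta1) + L2*cos(theta1+theta2)
x = -2.4969 + 4.5657
x = 2.0688


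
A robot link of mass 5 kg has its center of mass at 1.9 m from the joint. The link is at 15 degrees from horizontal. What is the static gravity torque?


tau = m*g*L*cos(angle)
= 5 * 9.81 * 1.9 * cos(15 deg)
= 5 * 9.81 * 1.9 * 0.9659
= 90.0195 Nm


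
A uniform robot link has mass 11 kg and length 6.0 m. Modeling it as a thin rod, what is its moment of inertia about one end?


I = (1/3) * m * L^2
= (1/3) * 11 * 6.0^2
= 0.333333 * 11 * 36.0
= 132.0 kg*m^2


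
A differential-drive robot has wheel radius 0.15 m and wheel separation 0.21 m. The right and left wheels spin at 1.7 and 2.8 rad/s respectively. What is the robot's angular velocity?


vR = r*wR = 0.15*1.7 = 0.255 m/s
vL = r*wL = 0.15*2.8 = 0.42 m/s
v = (vR+vL)/2 = 0.3375 m/s
omega = (vR-vL)/L = -0.7857 rad/s
angular velocity = -0.7857 rad/s


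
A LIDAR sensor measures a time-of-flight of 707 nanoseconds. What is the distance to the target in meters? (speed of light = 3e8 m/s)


tof = 707 ns = 7.07e-07 s
dist = c * tof / 2
= 3e8 * 7.07e-07 / 2
= 106.05 m


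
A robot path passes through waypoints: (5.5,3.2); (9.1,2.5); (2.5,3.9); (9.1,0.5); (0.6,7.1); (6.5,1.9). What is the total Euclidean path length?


Segment lengths:
  seg1 = sqrt((3.6)^2 + (-0.7)^2) = 3.6674
  seg2 = sqrt((-6.6)^2 + (1.4)^2) = 6.7469
  seg3 = sqrt((6.6)^2 + (-3.4)^2) = 7.4243
  seg4 = sqrt((-8.5)^2 + (6.6)^2) = 10.7615
  seg5 = sqrt((5.9)^2 + (-5.2)^2) = 7.8645
Total = 36.4645


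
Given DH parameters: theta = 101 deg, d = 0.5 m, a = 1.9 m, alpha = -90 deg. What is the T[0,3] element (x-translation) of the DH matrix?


T[0,3] = a * cos(theta)
= 1.9 * cos(101 deg)
= 1.9 * -0.1908
= -0.3625


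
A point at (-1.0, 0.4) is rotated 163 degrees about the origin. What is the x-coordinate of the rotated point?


x' = x*cos(theta) - y*sin(theta)
cos(163 deg) = -0.9563, sin(163 deg) = 0.2924
x' = -1.0 * -0.9563 - 0.4 * 0.2924
= 0.9563 - 0.1169
= 0.8394


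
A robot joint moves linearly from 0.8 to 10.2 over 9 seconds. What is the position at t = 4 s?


s = t/T = 4/9 = 0.4444
p(t) = p0 + (pf-p0)*s
= 0.8 + (10.2 - 0.8) * 0.4444
= 4.9778


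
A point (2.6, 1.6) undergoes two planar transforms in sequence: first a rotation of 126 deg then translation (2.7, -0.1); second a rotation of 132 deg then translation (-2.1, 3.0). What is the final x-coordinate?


After transform 1:
x1 = cos(126)*2.6 - sin(126)*1.6 + 2.7 = -0.1227
y1 = sin(126)*2.6 + cos(126)*1.6 + -0.1 = 1.063
After transform 2:
x2 = cos(132)*-0.1227 - sin(132)*1.063 + -2.1
= -2.8079


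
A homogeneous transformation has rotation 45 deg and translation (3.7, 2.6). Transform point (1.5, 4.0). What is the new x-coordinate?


x' = cos(theta)*px - sin(theta)*py + tx
= 0.7071*1.5 - 0.7071*4.0 + 3.7
= 1.9322


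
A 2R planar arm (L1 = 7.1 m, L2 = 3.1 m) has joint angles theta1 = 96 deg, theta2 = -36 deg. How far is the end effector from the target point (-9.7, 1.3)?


End effector via forward kinematics:
x = L1*cos(t1) + L2*cos(t1+t2) = 0.8078
y = L1*sin(t1) + L2*sin(t1+t2) = 9.7458
Distance to target:
d = sqrt((-9.7 - 0.8078)^2 + (1.3 - 9.7458)^2)
= sqrt(110.4149 + 71.3313)
= 13.4813 m


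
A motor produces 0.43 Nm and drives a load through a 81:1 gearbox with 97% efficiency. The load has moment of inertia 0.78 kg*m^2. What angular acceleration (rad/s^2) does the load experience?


tau_out = tau_motor * N * eta
= 0.43 * 81 * 0.97 = 33.7851 Nm
alpha = tau_out / I = 33.7851 / 0.78
= 43.3142 rad/s^2


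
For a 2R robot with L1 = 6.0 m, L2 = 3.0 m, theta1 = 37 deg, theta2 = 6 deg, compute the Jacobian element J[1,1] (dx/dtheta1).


J[1,1] = -L1*sin(t1) - L2*sin(t1+t2)
= -6.0*sin(37) - 3.0*sin(43)
= -5.6569


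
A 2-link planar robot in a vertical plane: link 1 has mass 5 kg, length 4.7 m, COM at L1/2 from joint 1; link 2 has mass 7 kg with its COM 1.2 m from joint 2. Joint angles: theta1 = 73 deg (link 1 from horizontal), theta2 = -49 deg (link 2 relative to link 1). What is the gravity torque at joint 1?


Horizontal distance from joint 1 to link-1 COM:
  x_c1 = (L1/2)*cos(t1) = 2.35 * 0.2924 = 0.6871 m
Horizontal distance from joint 1 to link-2 COM:
  x_c2 = L1*cos(t1) + Lc2*cos(t1+t2)
       = 4.7*0.2924 + 1.2*0.9135 = 2.4704 m
tau1 = m1*g*x_c1 + m2*g*x_c2
     = 5*9.81*0.6871 + 7*9.81*2.4704
     = 33.701 + 169.6425
     = 203.3434 Nm


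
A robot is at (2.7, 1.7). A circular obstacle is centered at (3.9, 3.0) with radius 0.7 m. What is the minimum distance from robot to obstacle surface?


center_dist = sqrt((2.7-3.9)^2 + (1.7-3.0)^2)
= sqrt(1.44 + 1.69)
= 1.7692
min_dist = center_dist - radius = 1.7692 - 0.7 = 1.0692 m


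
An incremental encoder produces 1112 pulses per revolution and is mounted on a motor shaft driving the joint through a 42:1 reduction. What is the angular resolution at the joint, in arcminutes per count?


counts per rev = 1112
effective counts at joint = 1112 * 42 = 46704
resolution = 360*60 / 46704
= 0.4625 arcmin/count


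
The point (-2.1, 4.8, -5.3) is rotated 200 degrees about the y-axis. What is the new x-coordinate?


Rotation about y-axis: x' = x*cos(theta) + z*sin(theta)
= -2.1 * -0.9397 + -5.3 * -0.342
= 3.7861


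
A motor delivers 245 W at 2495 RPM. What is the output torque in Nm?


omega = 2495 * 2*pi/60 = 261.2758 rad/s
tau = P / omega = 245 / 261.2758
= 0.9377 Nm


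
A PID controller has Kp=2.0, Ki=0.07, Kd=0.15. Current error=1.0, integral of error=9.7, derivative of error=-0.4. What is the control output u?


u = Kp*e + Ki*int(e) + Kd*de/dt
= 2.0*1.0 + 0.07*9.7 + 0.15*(-0.4)
= 2.0 + 0.679 + -0.06
= 2.619


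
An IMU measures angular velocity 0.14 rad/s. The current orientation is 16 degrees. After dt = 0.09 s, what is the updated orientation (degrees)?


delta_theta = w * dt = 0.14 * 0.09 = 0.0126 rad
= 0.7219 deg
theta_new = 16 + 0.7219 = 16.7219 deg


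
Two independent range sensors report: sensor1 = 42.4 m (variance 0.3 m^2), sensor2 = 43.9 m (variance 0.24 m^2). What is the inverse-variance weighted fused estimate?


w1 = (1/var1) / (1/var1 + 1/var2)
   = 3.3333 / (3.3333 + 4.1667) = 0.4444
w2 = 1 - w1 = 0.5556
fused = w1*s1 + w2*s2 = 18.8444 + 24.3889
= 43.2333 m


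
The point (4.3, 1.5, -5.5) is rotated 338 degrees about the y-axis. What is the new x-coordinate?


Rotation about y-axis: x' = x*cos(theta) + z*sin(theta)
= 4.3 * 0.9272 + -5.5 * -0.3746
= 6.0472


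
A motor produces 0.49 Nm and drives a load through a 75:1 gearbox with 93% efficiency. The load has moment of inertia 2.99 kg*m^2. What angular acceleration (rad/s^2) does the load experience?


tau_out = tau_motor * N * eta
= 0.49 * 75 * 0.93 = 34.1775 Nm
alpha = tau_out / I = 34.1775 / 2.99
= 11.4306 rad/s^2


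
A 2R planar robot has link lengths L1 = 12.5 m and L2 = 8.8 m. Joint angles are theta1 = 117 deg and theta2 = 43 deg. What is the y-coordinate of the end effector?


Convert angles to radians: theta1 = 2.042, theta2 = 0.7505
y = L1*sin(theta1) + L2*sin(theta1+theta2)
y = 11.1376 + 3.0098
y = 14.1474


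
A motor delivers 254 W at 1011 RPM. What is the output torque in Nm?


omega = 1011 * 2*pi/60 = 105.8717 rad/s
tau = P / omega = 254 / 105.8717
= 2.3991 Nm


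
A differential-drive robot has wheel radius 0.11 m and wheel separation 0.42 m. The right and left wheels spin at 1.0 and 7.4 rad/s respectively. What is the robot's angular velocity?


vR = r*wR = 0.11*1.0 = 0.11 m/s
vL = r*wL = 0.11*7.4 = 0.814 m/s
v = (vR+vL)/2 = 0.462 m/s
omega = (vR-vL)/L = -1.6762 rad/s
angular velocity = -1.6762 rad/s


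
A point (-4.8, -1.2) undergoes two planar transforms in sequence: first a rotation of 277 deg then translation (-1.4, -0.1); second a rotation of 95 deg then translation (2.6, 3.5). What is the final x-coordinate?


After transform 1:
x1 = cos(277)*-4.8 - sin(277)*-1.2 + -1.4 = -3.176
y1 = sin(277)*-4.8 + cos(277)*-1.2 + -0.1 = 4.518
After transform 2:
x2 = cos(95)*-3.176 - sin(95)*4.518 + 2.6
= -1.624


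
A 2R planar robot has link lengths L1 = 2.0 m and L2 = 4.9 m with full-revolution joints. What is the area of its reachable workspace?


r_max = L1 + L2 = 6.9 m
r_min = |L1 - L2| = 2.9 m
Area = pi*(r_max^2 - r_min^2)
= pi*(47.61 - 8.41)
= pi * 39.2
= 123.1504 m^2


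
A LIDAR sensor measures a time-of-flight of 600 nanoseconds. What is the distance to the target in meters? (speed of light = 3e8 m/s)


tof = 600 ns = 6e-07 s
dist = c * tof / 2
= 3e8 * 6e-07 / 2
= 90.0 m


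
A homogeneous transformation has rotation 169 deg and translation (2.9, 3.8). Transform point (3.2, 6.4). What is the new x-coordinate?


x' = cos(theta)*px - sin(theta)*py + tx
= -0.9816*3.2 - 0.1908*6.4 + 2.9
= -1.4624


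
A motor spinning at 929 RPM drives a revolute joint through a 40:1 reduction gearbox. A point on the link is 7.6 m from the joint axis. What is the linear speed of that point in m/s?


omega_motor = 929 * 2*pi/60 = 97.2847 rad/s
omega_joint = omega_motor / 40 = 2.4321 rad/s
v = omega_joint * r = 2.4321 * 7.6
= 18.4841 m/s


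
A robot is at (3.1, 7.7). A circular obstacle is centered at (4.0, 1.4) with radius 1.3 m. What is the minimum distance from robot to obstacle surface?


center_dist = sqrt((3.1-4.0)^2 + (7.7-1.4)^2)
= sqrt(0.81 + 39.69)
= 6.364
min_dist = center_dist - radius = 6.364 - 1.3 = 5.064 m


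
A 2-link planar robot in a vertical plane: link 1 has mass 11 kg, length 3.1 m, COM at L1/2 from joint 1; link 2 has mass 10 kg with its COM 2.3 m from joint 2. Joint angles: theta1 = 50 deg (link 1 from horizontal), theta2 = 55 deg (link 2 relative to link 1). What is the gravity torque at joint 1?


Horizontal distance from joint 1 to link-1 COM:
  x_c1 = (L1/2)*cos(t1) = 1.55 * 0.6428 = 0.9963 m
Horizontal distance from joint 1 to link-2 COM:
  x_c2 = L1*cos(t1) + Lc2*cos(t1+t2)
       = 3.1*0.6428 + 2.3*-0.2588 = 1.3974 m
tau1 = m1*g*x_c1 + m2*g*x_c2
     = 11*9.81*0.9963 + 10*9.81*1.3974
     = 107.513 + 137.0808
     = 244.5938 Nm


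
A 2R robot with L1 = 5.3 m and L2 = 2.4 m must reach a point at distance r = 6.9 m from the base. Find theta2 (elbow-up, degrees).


cos(theta2) = (r^2 - L1^2 - L2^2) / (2*L1*L2)
cos(theta2) = (47.61 - 28.09 - 5.76) / 25.44
cos(theta2) = 0.540881
theta2 = 57.2564 degrees


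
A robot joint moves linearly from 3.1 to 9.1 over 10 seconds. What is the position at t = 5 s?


s = t/T = 5/10 = 0.5
p(t) = p0 + (pf-p0)*s
= 3.1 + (9.1 - 3.1) * 0.5
= 6.1


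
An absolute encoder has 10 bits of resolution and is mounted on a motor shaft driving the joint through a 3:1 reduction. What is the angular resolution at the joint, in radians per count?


counts = 2^10 = 1024
effective counts at joint = 1024 * 3 = 3072
resolution = 2*pi / 3072
= 0.002 rad/count


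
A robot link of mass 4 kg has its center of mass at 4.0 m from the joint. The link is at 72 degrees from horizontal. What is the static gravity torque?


tau = m*g*L*cos(angle)
= 4 * 9.81 * 4.0 * cos(72 deg)
= 4 * 9.81 * 4.0 * 0.309
= 48.5033 Nm


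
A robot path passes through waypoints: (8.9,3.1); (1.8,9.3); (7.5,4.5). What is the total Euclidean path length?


Segment lengths:
  seg1 = sqrt((-7.1)^2 + (6.2)^2) = 9.426
  seg2 = sqrt((5.7)^2 + (-4.8)^2) = 7.4518
Total = 16.8779


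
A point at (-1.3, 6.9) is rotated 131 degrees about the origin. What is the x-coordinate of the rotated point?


x' = x*cos(theta) - y*sin(theta)
cos(131 deg) = -0.6561, sin(131 deg) = 0.7547
x' = -1.3 * -0.6561 - 6.9 * 0.7547
= 0.8529 - 5.2075
= -4.3546


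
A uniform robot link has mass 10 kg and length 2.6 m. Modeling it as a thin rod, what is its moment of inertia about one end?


I = (1/3) * m * L^2
= (1/3) * 10 * 2.6^2
= 0.333333 * 10 * 6.76
= 22.5333 kg*m^2


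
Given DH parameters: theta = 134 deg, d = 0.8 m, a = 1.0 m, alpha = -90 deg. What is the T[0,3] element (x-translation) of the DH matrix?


T[0,3] = a * cos(theta)
= 1.0 * cos(134 deg)
= 1.0 * -0.6947
= -0.6947


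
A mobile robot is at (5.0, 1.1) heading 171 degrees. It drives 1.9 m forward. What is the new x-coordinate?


x_new = x0 + d*cos(theta)
= 5.0 + 1.9*cos(171)
= 5.0 + -1.8766
= 3.1234


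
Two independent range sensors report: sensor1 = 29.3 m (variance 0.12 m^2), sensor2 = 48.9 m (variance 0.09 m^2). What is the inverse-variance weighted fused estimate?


w1 = (1/var1) / (1/var1 + 1/var2)
   = 8.3333 / (8.3333 + 11.1111) = 0.4286
w2 = 1 - w1 = 0.5714
fused = w1*s1 + w2*s2 = 12.5571 + 27.9429
= 40.5 m


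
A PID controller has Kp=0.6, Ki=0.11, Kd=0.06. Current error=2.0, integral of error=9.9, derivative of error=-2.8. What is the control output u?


u = Kp*e + Ki*int(e) + Kd*de/dt
= 0.6*2.0 + 0.11*9.9 + 0.06*(-2.8)
= 1.2 + 1.089 + -0.168
= 2.121


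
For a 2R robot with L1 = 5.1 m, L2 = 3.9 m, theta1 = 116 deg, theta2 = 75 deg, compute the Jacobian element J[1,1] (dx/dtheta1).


J[1,1] = -L1*sin(t1) - L2*sin(t1+t2)
= -5.1*sin(116) - 3.9*sin(191)
= -3.8397


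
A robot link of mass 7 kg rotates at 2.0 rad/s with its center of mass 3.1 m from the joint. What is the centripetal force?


F = m * omega^2 * r
= 7 * 2.0^2 * 3.1
= 7 * 4.0 * 3.1
= 86.8 N


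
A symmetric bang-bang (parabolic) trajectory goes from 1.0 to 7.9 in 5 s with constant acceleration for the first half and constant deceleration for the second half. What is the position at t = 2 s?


Symmetric rest-to-rest: each phase covers (pf-p0)/2 in time T/2. 0.5*a*(T/2)^2 = (pf-p0)/2 => a = 4*(pf-p0)/T^2
a = 4*(7.9-1.0)/5^2 = 1.104
t = 2 is in the acceleration phase (t <= T/2).
p = p0 + 0.5*a*t^2 = 1.0 + 0.5*1.104*2^2
= 3.208


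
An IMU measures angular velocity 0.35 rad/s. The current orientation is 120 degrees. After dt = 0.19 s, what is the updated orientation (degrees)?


delta_theta = w * dt = 0.35 * 0.19 = 0.0665 rad
= 3.8102 deg
theta_new = 120 + 3.8102 = 123.8102 deg


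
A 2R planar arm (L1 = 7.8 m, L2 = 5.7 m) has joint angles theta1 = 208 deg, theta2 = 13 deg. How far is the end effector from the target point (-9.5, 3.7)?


End effector via forward kinematics:
x = L1*cos(t1) + L2*cos(t1+t2) = -11.1888
y = L1*sin(t1) + L2*sin(t1+t2) = -7.4014
Distance to target:
d = sqrt((-9.5 - -11.1888)^2 + (3.7 - -7.4014)^2)
= sqrt(2.8522 + 123.2414)
= 11.2291 m


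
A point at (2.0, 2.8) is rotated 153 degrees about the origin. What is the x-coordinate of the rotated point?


x' = x*cos(theta) - y*sin(theta)
cos(153 deg) = -0.891, sin(153 deg) = 0.454
x' = 2.0 * -0.891 - 2.8 * 0.454
= -1.782 - 1.2712
= -3.0532


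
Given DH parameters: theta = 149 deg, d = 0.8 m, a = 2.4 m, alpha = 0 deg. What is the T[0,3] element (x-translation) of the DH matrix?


T[0,3] = a * cos(theta)
= 2.4 * cos(149 deg)
= 2.4 * -0.8572
= -2.0572


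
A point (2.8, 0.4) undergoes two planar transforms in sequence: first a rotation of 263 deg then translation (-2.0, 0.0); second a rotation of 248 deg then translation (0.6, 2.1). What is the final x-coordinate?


After transform 1:
x1 = cos(263)*2.8 - sin(263)*0.4 + -2.0 = -1.9442
y1 = sin(263)*2.8 + cos(263)*0.4 + 0.0 = -2.8279
After transform 2:
x2 = cos(248)*-1.9442 - sin(248)*-2.8279 + 0.6
= -1.2936


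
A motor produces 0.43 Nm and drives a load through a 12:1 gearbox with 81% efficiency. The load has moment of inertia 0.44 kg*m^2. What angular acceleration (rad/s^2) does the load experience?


tau_out = tau_motor * N * eta
= 0.43 * 12 * 0.81 = 4.1796 Nm
alpha = tau_out / I = 4.1796 / 0.44
= 9.4991 rad/s^2


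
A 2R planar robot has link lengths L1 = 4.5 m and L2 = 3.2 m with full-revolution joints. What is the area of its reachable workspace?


r_max = L1 + L2 = 7.7 m
r_min = |L1 - L2| = 1.3 m
Area = pi*(r_max^2 - r_min^2)
= pi*(59.29 - 1.69)
= pi * 57.6
= 180.9557 m^2


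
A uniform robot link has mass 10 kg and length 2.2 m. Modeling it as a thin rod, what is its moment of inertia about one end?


I = (1/3) * m * L^2
= (1/3) * 10 * 2.2^2
= 0.333333 * 10 * 4.84
= 16.1333 kg*m^2


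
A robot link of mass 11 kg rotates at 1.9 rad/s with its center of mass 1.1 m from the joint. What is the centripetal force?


F = m * omega^2 * r
= 11 * 1.9^2 * 1.1
= 11 * 3.61 * 1.1
= 43.681 N


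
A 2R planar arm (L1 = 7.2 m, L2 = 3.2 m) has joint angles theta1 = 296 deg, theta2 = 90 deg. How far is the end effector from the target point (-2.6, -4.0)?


End effector via forward kinematics:
x = L1*cos(t1) + L2*cos(t1+t2) = 6.0324
y = L1*sin(t1) + L2*sin(t1+t2) = -5.0685
Distance to target:
d = sqrt((-2.6 - 6.0324)^2 + (-4.0 - -5.0685)^2)
= sqrt(74.5186 + 1.1418)
= 8.6983 m


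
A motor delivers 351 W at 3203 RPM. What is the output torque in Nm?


omega = 3203 * 2*pi/60 = 335.4174 rad/s
tau = P / omega = 351 / 335.4174
= 1.0465 Nm


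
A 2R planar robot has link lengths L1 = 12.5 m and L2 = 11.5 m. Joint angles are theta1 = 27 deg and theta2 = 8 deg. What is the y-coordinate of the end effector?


Convert angles to radians: theta1 = 0.4712, theta2 = 0.1396
y = L1*sin(theta1) + L2*sin(theta1+theta2)
y = 5.6749 + 6.5961
y = 12.271


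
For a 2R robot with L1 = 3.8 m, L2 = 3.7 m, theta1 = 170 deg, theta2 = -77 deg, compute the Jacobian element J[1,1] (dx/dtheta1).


J[1,1] = -L1*sin(t1) - L2*sin(t1+t2)
= -3.8*sin(170) - 3.7*sin(93)
= -4.3548


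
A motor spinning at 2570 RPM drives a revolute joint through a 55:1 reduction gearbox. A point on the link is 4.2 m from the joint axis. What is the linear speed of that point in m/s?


omega_motor = 2570 * 2*pi/60 = 269.1298 rad/s
omega_joint = omega_motor / 55 = 4.8933 rad/s
v = omega_joint * r = 4.8933 * 4.2
= 20.5517 m/s


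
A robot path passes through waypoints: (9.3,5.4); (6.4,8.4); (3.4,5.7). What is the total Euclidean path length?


Segment lengths:
  seg1 = sqrt((-2.9)^2 + (3.0)^2) = 4.1725
  seg2 = sqrt((-3.0)^2 + (-2.7)^2) = 4.0361
Total = 8.2086


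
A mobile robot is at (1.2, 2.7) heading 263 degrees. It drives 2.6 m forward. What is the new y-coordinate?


y_new = y0 + d*sin(theta)
= 2.7 + 2.6*sin(263)
= 2.7 + -2.5806
= 0.1194


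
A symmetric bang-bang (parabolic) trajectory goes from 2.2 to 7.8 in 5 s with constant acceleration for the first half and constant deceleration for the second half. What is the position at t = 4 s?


Symmetric rest-to-rest: each phase covers (pf-p0)/2 in time T/2. 0.5*a*(T/2)^2 = (pf-p0)/2 => a = 4*(pf-p0)/T^2
a = 4*(7.8-2.2)/5^2 = 0.896
t = 4 is in the deceleration phase (t > T/2).
p = pf - 0.5*a*(T-t)^2 = 7.8 - 0.5*0.896*1^2
= 7.352


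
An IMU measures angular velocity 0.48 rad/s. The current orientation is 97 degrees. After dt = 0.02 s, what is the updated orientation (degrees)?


delta_theta = w * dt = 0.48 * 0.02 = 0.0096 rad
= 0.55 deg
theta_new = 97 + 0.55 = 97.55 deg


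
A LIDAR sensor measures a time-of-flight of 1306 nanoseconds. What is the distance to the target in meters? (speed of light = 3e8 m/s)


tof = 1306 ns = 1.306e-06 s
dist = c * tof / 2
= 3e8 * 1.306e-06 / 2
= 195.9 m


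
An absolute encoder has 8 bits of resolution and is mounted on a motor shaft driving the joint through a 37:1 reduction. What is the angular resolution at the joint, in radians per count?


counts = 2^8 = 256
effective counts at joint = 256 * 37 = 9472
resolution = 2*pi / 9472
= 6.6334e-04 rad/count


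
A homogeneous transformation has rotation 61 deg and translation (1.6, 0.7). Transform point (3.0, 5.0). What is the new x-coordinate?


x' = cos(theta)*px - sin(theta)*py + tx
= 0.4848*3.0 - 0.8746*5.0 + 1.6
= -1.3187


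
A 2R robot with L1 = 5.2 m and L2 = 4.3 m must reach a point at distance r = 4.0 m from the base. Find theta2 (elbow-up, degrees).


cos(theta2) = (r^2 - L1^2 - L2^2) / (2*L1*L2)
cos(theta2) = (16.0 - 27.04 - 18.49) / 44.72
cos(theta2) = -0.660331
theta2 = 131.3251 degrees


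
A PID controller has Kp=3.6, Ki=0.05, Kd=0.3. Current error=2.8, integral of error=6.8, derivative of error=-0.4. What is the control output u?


u = Kp*e + Ki*int(e) + Kd*de/dt
= 3.6*2.8 + 0.05*6.8 + 0.3*(-0.4)
= 10.08 + 0.34 + -0.12
= 10.3


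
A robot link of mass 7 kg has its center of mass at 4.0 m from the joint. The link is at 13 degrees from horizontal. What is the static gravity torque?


tau = m*g*L*cos(angle)
= 7 * 9.81 * 4.0 * cos(13 deg)
= 7 * 9.81 * 4.0 * 0.9744
= 267.64 Nm


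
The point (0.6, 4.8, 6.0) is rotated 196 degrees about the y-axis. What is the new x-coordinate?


Rotation about y-axis: x' = x*cos(theta) + z*sin(theta)
= 0.6 * -0.9613 + 6.0 * -0.2756
= -2.2306


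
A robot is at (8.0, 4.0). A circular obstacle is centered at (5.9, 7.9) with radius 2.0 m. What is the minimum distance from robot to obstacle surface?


center_dist = sqrt((8.0-5.9)^2 + (4.0-7.9)^2)
= sqrt(4.41 + 15.21)
= 4.4294
min_dist = center_dist - radius = 4.4294 - 2.0 = 2.4294 m


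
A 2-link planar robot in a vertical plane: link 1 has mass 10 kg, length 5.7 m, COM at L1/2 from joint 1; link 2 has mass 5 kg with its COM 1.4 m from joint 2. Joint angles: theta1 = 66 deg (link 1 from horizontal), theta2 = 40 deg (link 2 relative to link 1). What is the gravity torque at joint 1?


Horizontal distance from joint 1 to link-1 COM:
  x_c1 = (L1/2)*cos(t1) = 2.85 * 0.4067 = 1.1592 m
Horizontal distance from joint 1 to link-2 COM:
  x_c2 = L1*cos(t1) + Lc2*cos(t1+t2)
       = 5.7*0.4067 + 1.4*-0.2756 = 1.9325 m
tau1 = m1*g*x_c1 + m2*g*x_c2
     = 10*9.81*1.1592 + 5*9.81*1.9325
     = 113.7175 + 94.7894
     = 208.5069 Nm


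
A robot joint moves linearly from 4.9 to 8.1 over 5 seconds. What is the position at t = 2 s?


s = t/T = 2/5 = 0.4
p(t) = p0 + (pf-p0)*s
= 4.9 + (8.1 - 4.9) * 0.4
= 6.18


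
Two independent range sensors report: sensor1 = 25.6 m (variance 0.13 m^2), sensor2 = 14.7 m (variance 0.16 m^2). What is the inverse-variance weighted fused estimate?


w1 = (1/var1) / (1/var1 + 1/var2)
   = 7.6923 / (7.6923 + 6.25) = 0.5517
w2 = 1 - w1 = 0.4483
fused = w1*s1 + w2*s2 = 14.1241 + 6.5897
= 20.7138 m


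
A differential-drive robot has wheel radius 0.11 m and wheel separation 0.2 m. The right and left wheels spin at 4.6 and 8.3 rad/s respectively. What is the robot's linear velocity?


vR = r*wR = 0.11*4.6 = 0.506 m/s
vL = r*wL = 0.11*8.3 = 0.913 m/s
v = (vR+vL)/2 = 0.7095 m/s
omega = (vR-vL)/L = -2.035 rad/s
linear velocity = 0.7095 m/s


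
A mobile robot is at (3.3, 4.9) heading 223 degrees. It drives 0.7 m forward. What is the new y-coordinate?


y_new = y0 + d*sin(theta)
= 4.9 + 0.7*sin(223)
= 4.9 + -0.4774
= 4.4226


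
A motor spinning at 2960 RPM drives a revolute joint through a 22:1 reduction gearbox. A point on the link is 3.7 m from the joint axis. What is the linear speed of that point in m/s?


omega_motor = 2960 * 2*pi/60 = 309.9705 rad/s
omega_joint = omega_motor / 22 = 14.0896 rad/s
v = omega_joint * r = 14.0896 * 3.7
= 52.1314 m/s


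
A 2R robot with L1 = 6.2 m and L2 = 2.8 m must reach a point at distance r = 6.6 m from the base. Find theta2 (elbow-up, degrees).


cos(theta2) = (r^2 - L1^2 - L2^2) / (2*L1*L2)
cos(theta2) = (43.56 - 38.44 - 7.84) / 34.72
cos(theta2) = -0.078341
theta2 = 94.4932 degrees


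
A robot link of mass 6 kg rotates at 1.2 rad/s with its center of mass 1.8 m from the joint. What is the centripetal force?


F = m * omega^2 * r
= 6 * 1.2^2 * 1.8
= 6 * 1.44 * 1.8
= 15.552 N


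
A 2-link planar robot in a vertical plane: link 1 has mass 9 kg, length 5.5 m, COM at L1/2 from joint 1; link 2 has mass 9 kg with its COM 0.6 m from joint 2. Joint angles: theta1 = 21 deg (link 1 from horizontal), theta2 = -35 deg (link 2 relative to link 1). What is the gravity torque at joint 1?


Horizontal distance from joint 1 to link-1 COM:
  x_c1 = (L1/2)*cos(t1) = 2.75 * 0.9336 = 2.5673 m
Horizontal distance from joint 1 to link-2 COM:
  x_c2 = L1*cos(t1) + Lc2*cos(t1+t2)
       = 5.5*0.9336 + 0.6*0.9703 = 5.7169 m
tau1 = m1*g*x_c1 + m2*g*x_c2
     = 9*9.81*2.5673 + 9*9.81*5.7169
     = 226.671 + 504.7424
     = 731.4134 Nm


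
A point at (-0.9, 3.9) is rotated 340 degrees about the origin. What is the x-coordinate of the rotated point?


x' = x*cos(theta) - y*sin(theta)
cos(340 deg) = 0.9397, sin(340 deg) = -0.342
x' = -0.9 * 0.9397 - 3.9 * -0.342
= -0.8457 - -1.3339
= 0.4882


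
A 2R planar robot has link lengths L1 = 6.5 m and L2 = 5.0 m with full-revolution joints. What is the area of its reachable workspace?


r_max = L1 + L2 = 11.5 m
r_min = |L1 - L2| = 1.5 m
Area = pi*(r_max^2 - r_min^2)
= pi*(132.25 - 2.25)
= pi * 130.0
= 408.407 m^2


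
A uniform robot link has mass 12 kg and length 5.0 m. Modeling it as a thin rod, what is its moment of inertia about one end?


I = (1/3) * m * L^2
= (1/3) * 12 * 5.0^2
= 0.333333 * 12 * 25.0
= 100.0 kg*m^2


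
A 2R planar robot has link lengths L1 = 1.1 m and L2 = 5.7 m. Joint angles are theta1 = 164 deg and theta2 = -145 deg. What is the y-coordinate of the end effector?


Convert angles to radians: theta1 = 2.8623, theta2 = -2.5307
y = L1*sin(theta1) + L2*sin(theta1+theta2)
y = 0.3032 + 1.8557
y = 2.1589


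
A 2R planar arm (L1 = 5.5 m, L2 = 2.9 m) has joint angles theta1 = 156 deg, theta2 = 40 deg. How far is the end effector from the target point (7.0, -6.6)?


End effector via forward kinematics:
x = L1*cos(t1) + L2*cos(t1+t2) = -7.8122
y = L1*sin(t1) + L2*sin(t1+t2) = 1.4377
Distance to target:
d = sqrt((7.0 - -7.8122)^2 + (-6.6 - 1.4377)^2)
= sqrt(219.4001 + 64.6047)
= 16.8524 m


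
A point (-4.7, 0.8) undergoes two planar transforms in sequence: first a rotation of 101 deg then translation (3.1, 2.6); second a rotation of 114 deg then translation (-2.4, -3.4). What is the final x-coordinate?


After transform 1:
x1 = cos(101)*-4.7 - sin(101)*0.8 + 3.1 = 3.2115
y1 = sin(101)*-4.7 + cos(101)*0.8 + 2.6 = -2.1663
After transform 2:
x2 = cos(114)*3.2115 - sin(114)*-2.1663 + -2.4
= -1.7272


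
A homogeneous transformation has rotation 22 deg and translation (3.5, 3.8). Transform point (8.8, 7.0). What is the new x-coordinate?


x' = cos(theta)*px - sin(theta)*py + tx
= 0.9272*8.8 - 0.3746*7.0 + 3.5
= 9.037


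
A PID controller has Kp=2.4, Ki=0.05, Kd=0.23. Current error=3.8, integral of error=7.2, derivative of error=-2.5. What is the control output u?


u = Kp*e + Ki*int(e) + Kd*de/dt
= 2.4*3.8 + 0.05*7.2 + 0.23*(-2.5)
= 9.12 + 0.36 + -0.575
= 8.905


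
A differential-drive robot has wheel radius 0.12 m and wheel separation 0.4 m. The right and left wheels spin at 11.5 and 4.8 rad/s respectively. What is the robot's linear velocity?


vR = r*wR = 0.12*11.5 = 1.38 m/s
vL = r*wL = 0.12*4.8 = 0.576 m/s
v = (vR+vL)/2 = 0.978 m/s
omega = (vR-vL)/L = 2.01 rad/s
linear velocity = 0.978 m/s


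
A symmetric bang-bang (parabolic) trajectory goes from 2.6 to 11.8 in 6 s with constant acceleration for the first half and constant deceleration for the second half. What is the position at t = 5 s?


Symmetric rest-to-rest: each phase covers (pf-p0)/2 in time T/2. 0.5*a*(T/2)^2 = (pf-p0)/2 => a = 4*(pf-p0)/T^2
a = 4*(11.8-2.6)/6^2 = 1.0222
t = 5 is in the deceleration phase (t > T/2).
p = pf - 0.5*a*(T-t)^2 = 11.8 - 0.5*1.0222*1^2
= 11.2889
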